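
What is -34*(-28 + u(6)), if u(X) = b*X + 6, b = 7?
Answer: -680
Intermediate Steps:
u(X) = 6 + 7*X (u(X) = 7*X + 6 = 6 + 7*X)
-34*(-28 + u(6)) = -34*(-28 + (6 + 7*6)) = -34*(-28 + (6 + 42)) = -34*(-28 + 48) = -34*20 = -680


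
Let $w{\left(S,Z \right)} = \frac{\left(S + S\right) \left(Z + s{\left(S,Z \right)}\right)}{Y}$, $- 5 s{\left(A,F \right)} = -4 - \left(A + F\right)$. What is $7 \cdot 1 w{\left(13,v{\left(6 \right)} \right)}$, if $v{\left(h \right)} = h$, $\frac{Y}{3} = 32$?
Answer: $\frac{4823}{240} \approx 20.096$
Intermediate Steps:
$s{\left(A,F \right)} = \frac{4}{5} + \frac{A}{5} + \frac{F}{5}$ ($s{\left(A,F \right)} = - \frac{-4 - \left(A + F\right)}{5} = - \frac{-4 - A - F}{5} = \frac{4}{5} + \frac{A}{5} + \frac{F}{5}$)
$Y = 96$ ($Y = 3 \cdot 32 = 96$)
$w{\left(S,Z \right)} = \frac{S \left(\frac{4}{5} + \frac{S}{5} + \frac{6 Z}{5}\right)}{48}$ ($w{\left(S,Z \right)} = \frac{\left(S + S\right) \left(Z + \left(\frac{4}{5} + \frac{S}{5} + \frac{Z}{5}\right)\right)}{96} = 2 S \left(\frac{4}{5} + \frac{S}{5} + \frac{6 Z}{5}\right) \frac{1}{96} = \frac{S \left(\frac{4}{5} + \frac{S}{5} + \frac{6 Z}{5}\right)}{48}$)
$7 \cdot 1 w{\left(13,v{\left(6 \right)} \right)} = 7 \cdot 1 \cdot \frac{1}{240} \cdot 13 \left(4 + 13 + 6 \cdot 6\right) = 7 \cdot \frac{1}{240} \cdot 13 \left(4 + 13 + 36\right) = 7 \cdot \frac{1}{240} \cdot 13 \cdot 53 = 7 \cdot \frac{689}{240} = \frac{4823}{240}$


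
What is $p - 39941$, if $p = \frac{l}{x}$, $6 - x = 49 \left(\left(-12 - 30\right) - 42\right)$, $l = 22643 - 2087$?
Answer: $- \frac{9145347}{229} \approx -39936.0$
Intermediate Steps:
$l = 20556$ ($l = 22643 - 2087 = 20556$)
$x = 4122$ ($x = 6 - 49 \left(\left(-12 - 30\right) - 42\right) = 6 - 49 \left(-42 - 42\right) = 6 - 49 \left(-84\right) = 6 - -4116 = 6 + 4116 = 4122$)
$p = \frac{1142}{229}$ ($p = \frac{20556}{4122} = 20556 \cdot \frac{1}{4122} = \frac{1142}{229} \approx 4.9869$)
$p - 39941 = \frac{1142}{229} - 39941 = - \frac{9145347}{229}$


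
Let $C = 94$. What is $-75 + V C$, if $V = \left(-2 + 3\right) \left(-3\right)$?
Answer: $-357$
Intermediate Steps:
$V = -3$ ($V = 1 \left(-3\right) = -3$)
$-75 + V C = -75 - 282 = -357$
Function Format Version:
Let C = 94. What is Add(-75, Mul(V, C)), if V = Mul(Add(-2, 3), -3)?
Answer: -357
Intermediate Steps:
V = -3 (V = Mul(1, -3) = -3)
Add(-75, Mul(V, C)) = Add(-75, Mul(-3, 94)) = Add(-75, -282) = -357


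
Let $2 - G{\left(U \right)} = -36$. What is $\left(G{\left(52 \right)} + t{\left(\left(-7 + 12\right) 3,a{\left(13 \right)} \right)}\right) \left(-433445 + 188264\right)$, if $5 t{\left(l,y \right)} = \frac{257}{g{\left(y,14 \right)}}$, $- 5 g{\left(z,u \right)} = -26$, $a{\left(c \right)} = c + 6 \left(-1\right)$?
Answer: $- \frac{305250345}{26} \approx -1.174 \cdot 10^{7}$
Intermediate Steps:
$a{\left(c \right)} = -6 + c$ ($a{\left(c \right)} = c - 6 = -6 + c$)
$G{\left(U \right)} = 38$ ($G{\left(U \right)} = 2 - -36 = 2 + 36 = 38$)
$g{\left(z,u \right)} = \frac{26}{5}$ ($g{\left(z,u \right)} = \left(- \frac{1}{5}\right) \left(-26\right) = \frac{26}{5}$)
$t{\left(l,y \right)} = \frac{257}{26}$ ($t{\left(l,y \right)} = \frac{257 \frac{1}{\frac{26}{5}}}{5} = \frac{257 \cdot \frac{5}{26}}{5} = \frac{1}{5} \cdot \frac{1285}{26} = \frac{257}{26}$)
$\left(G{\left(52 \right)} + t{\left(\left(-7 + 12\right) 3,a{\left(13 \right)} \right)}\right) \left(-433445 + 188264\right) = \left(38 + \frac{257}{26}\right) \left(-433445 + 188264\right) = \frac{1245}{26} \left(-245181\right) = - \frac{305250345}{26}$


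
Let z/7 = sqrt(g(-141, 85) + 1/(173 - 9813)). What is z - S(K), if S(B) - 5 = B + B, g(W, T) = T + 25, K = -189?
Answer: 373 + 7*sqrt(2555561590)/4820 ≈ 446.42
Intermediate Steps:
g(W, T) = 25 + T
z = 7*sqrt(2555561590)/4820 (z = 7*sqrt((25 + 85) + 1/(173 - 9813)) = 7*sqrt(110 + 1/(-9640)) = 7*sqrt(110 - 1/9640) = 7*sqrt(1060399/9640) = 7*(sqrt(2555561590)/4820) = 7*sqrt(2555561590)/4820 ≈ 73.417)
S(B) = 5 + 2*B (S(B) = 5 + (B + B) = 5 + 2*B)
z - S(K) = 7*sqrt(2555561590)/4820 - (5 + 2*(-189)) = 7*sqrt(2555561590)/4820 - (5 - 378) = 7*sqrt(2555561590)/4820 - 1*(-373) = 7*sqrt(2555561590)/4820 + 373 = 373 + 7*sqrt(2555561590)/4820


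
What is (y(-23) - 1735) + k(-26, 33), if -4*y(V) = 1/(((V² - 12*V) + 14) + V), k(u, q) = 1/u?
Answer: -71816725/41392 ≈ -1735.0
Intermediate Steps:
y(V) = -1/(4*(14 + V² - 11*V)) (y(V) = -1/(4*(((V² - 12*V) + 14) + V)) = -1/(4*((14 + V² - 12*V) + V)) = -1/(4*(14 + V² - 11*V)))
(y(-23) - 1735) + k(-26, 33) = (-1/(56 - 44*(-23) + 4*(-23)²) - 1735) + 1/(-26) = (-1/(56 + 1012 + 4*529) - 1735) - 1/26 = (-1/(56 + 1012 + 2116) - 1735) - 1/26 = (-1/3184 - 1735) - 1/26 = -5524241/3184 - 1/26 = -71816725/41392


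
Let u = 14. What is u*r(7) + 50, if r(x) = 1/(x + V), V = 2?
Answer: 464/9 ≈ 51.556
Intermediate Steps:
r(x) = 1/(2 + x) (r(x) = 1/(x + 2) = 1/(2 + x))
u*r(7) + 50 = 14/(2 + 7) + 50 = 14/9 + 50 = 464/9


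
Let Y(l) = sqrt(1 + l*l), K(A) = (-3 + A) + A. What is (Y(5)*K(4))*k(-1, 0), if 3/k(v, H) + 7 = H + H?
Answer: -15*sqrt(26)/7 ≈ -10.926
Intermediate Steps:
k(v, H) = 3/(-7 + 2*H) (k(v, H) = 3/(-7 + (H + H)) = 3/(-7 + 2*H))
K(A) = -3 + 2*A
Y(l) = sqrt(1 + l**2)
(Y(5)*K(4))*k(-1, 0) = (sqrt(1 + 5**2)*(-3 + 2*4))*(3/(-7 + 2*0)) = (sqrt(1 + 25)*(-3 + 8))*(3/(-7 + 0)) = (sqrt(26)*5)*(3/(-7)) = (5*sqrt(26))*(3*(-1/7)) = (5*sqrt(26))*(-3/7) = -15*sqrt(26)/7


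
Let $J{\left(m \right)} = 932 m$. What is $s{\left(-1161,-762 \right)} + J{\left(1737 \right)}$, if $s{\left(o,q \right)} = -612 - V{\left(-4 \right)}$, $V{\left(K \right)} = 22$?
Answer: $1618250$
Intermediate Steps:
$s{\left(o,q \right)} = -634$ ($s{\left(o,q \right)} = -612 - 22 = -634$)
$s{\left(-1161,-762 \right)} + J{\left(1737 \right)} = -634 + 932 \cdot 1737 = -634 + 1618884 = 1618250$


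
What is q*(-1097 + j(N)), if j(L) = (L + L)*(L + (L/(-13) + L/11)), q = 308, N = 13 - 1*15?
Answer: -4359908/13 ≈ -3.3538e+5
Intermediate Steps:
N = -2 (N = 13 - 15 = -2)
j(L) = 290*L²/143 (j(L) = (2*L)*(L + (L*(-1/13) + L*(1/11))) = (2*L)*(L + (-L/13 + L/11)) = (2*L)*(L + 2*L/143) = (2*L)*(145*L/143) = 290*L²/143)
q*(-1097 + j(N)) = 308*(-1097 + (290/143)*(-2)²) = 308*(-1097 + (290/143)*4) = 308*(-1097 + 1160/143) = 308*(-155711/143) = -4359908/13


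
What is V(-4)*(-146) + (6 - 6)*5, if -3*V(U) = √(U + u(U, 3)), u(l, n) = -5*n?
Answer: 146*I*√19/3 ≈ 212.13*I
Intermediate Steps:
V(U) = -√(-15 + U)/3 (V(U) = -√(U - 5*3)/3 = -√(U - 15)/3 = -√(-15 + U)/3)
V(-4)*(-146) + (6 - 6)*5 = -√(-15 - 4)/3*(-146) + (6 - 6)*5 = -I*√19/3*(-146) + 0*5 = -I*√19/3*(-146) + 0 = 146*I*√19/3 + 0 = 146*I*√19/3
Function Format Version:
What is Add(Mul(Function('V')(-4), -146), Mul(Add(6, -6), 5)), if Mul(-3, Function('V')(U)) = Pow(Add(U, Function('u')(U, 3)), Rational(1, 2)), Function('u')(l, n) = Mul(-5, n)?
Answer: Mul(Rational(146, 3), I, Pow(19, Rational(1, 2))) ≈ Mul(212.13, I)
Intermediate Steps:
Function('V')(U) = Mul(Rational(-1, 3), Pow(Add(-15, U), Rational(1, 2))) (Function('V')(U) = Mul(Rational(-1, 3), Pow(Add(U, Mul(-5, 3)), Rational(1, 2))) = Mul(Rational(-1, 3), Pow(Add(U, -15), Rational(1, 2))) = Mul(Rational(-1, 3), Pow(Add(-15, U), Rational(1, 2))))
Add(Mul(Function('V')(-4), -146), Mul(Add(6, -6), 5)) = Add(Mul(Mul(Rational(-1, 3), Pow(Add(-15, -4), Rational(1, 2))), -146), Mul(Add(6, -6), 5)) = Add(Mul(Mul(Rational(-1, 3), Pow(-19, Rational(1, 2))), -146), Mul(0, 5)) = Add(Mul(Mul(Rational(-1, 3), Mul(I, Pow(19, Rational(1, 2)))), -146), 0) = Add(Mul(Mul(Rational(-1, 3), I, Pow(19, Rational(1, 2))), -146), 0) = Add(Mul(Rational(146, 3), I, Pow(19, Rational(1, 2))), 0) = Mul(Rational(146, 3), I, Pow(19, Rational(1, 2)))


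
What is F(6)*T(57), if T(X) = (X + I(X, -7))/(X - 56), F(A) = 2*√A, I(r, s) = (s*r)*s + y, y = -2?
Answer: 5696*√6 ≈ 13952.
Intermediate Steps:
I(r, s) = -2 + r*s² (I(r, s) = (s*r)*s - 2 = (r*s)*s - 2 = r*s² - 2 = -2 + r*s²)
T(X) = (-2 + 50*X)/(-56 + X) (T(X) = (X + (-2 + X*(-7)²))/(X - 56) = (X + (-2 + X*49))/(-56 + X) = (X + (-2 + 49*X))/(-56 + X) = (-2 + 50*X)/(-56 + X))
F(6)*T(57) = (2*√6)*(2*(-1 + 25*57)/(-56 + 57)) = (2*√6)*(2*(-1 + 1425)/1) = (2*√6)*(2*1*1424) = (2*√6)*2848 = 5696*√6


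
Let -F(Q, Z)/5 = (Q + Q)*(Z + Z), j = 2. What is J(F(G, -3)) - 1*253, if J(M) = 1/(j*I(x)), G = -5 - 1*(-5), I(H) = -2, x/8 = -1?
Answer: -1013/4 ≈ -253.25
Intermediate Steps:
x = -8 (x = 8*(-1) = -8)
G = 0 (G = -5 + 5 = 0)
F(Q, Z) = -20*Q*Z (F(Q, Z) = -5*(Q + Q)*(Z + Z) = -5*2*Q*2*Z = -20*Q*Z)
J(M) = -¼ (J(M) = 1/(2*(-2)) = 1/(-4) = -¼)
J(F(G, -3)) - 1*253 = -¼ - 1*253 = -¼ - 253 = -1013/4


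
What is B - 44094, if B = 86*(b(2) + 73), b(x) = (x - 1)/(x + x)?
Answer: -75589/2 ≈ -37795.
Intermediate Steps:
b(x) = (-1 + x)/(2*x) (b(x) = (-1 + x)/((2*x)) = (-1 + x)*(1/(2*x)) = (-1 + x)/(2*x))
B = 12599/2 (B = 86*((1/2)*(-1 + 2)/2 + 73) = 86*((1/2)*(1/2)*1 + 73) = 86*(1/4 + 73) = 86*(293/4) = 12599/2 ≈ 6299.5)
B - 44094 = 12599/2 - 44094 = -75589/2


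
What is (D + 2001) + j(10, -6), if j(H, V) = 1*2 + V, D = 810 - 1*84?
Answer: 2723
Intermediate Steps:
D = 726 (D = 810 - 84 = 726)
j(H, V) = 2 + V
(D + 2001) + j(10, -6) = (726 + 2001) + (2 - 6) = 2727 - 4 = 2723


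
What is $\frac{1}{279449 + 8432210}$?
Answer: $\frac{1}{8711659} \approx 1.1479 \cdot 10^{-7}$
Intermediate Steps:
$\frac{1}{279449 + 8432210} = \frac{1}{8711659}$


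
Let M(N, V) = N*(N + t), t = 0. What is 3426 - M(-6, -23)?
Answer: 3390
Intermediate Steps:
M(N, V) = N² (M(N, V) = N*(N + 0) = N*N = N²)
3426 - M(-6, -23) = 3426 - 1*(-6)² = 3426 - 1*36 = 3426 - 36 = 3390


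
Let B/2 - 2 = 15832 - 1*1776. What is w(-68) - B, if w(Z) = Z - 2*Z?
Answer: -28048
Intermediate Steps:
w(Z) = -Z
B = 28116 (B = 4 + 2*(15832 - 1*1776) = 4 + 2*(15832 - 1776) = 4 + 2*14056 = 4 + 28112 = 28116)
w(-68) - B = -1*(-68) - 1*28116 = 68 - 28116 = -28048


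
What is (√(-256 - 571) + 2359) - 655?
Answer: 1704 + I*√827 ≈ 1704.0 + 28.758*I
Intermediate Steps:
(√(-256 - 571) + 2359) - 655 = (√(-827) + 2359) - 655 = (I*√827 + 2359) - 655 = (2359 + I*√827) - 655 = 1704 + I*√827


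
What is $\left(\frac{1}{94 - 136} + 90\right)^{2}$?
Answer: $\frac{14280841}{1764} \approx 8095.7$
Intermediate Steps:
$\left(\frac{1}{94 - 136} + 90\right)^{2} = \left(\frac{1}{-42} + 90\right)^{2} = \left(- \frac{1}{42} + 90\right)^{2} = \left(\frac{3779}{42}\right)^{2} = \frac{14280841}{1764}$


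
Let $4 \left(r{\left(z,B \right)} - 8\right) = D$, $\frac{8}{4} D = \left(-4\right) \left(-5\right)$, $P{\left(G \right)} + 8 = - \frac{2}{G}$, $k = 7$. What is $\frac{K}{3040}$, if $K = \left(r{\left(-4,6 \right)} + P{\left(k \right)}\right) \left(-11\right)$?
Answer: $- \frac{341}{42560} \approx -0.0080122$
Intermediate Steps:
$P{\left(G \right)} = -8 - \frac{2}{G}$
$D = 10$ ($D = \frac{\left(-4\right) \left(-5\right)}{2} = \frac{1}{2} \cdot 20 = 10$)
$r{\left(z,B \right)} = \frac{21}{2}$ ($r{\left(z,B \right)} = 8 + \frac{1}{4} \cdot 10 = 8 + \frac{5}{2} = \frac{21}{2}$)
$K = - \frac{341}{14}$ ($K = \left(\frac{21}{2} - \left(8 + \frac{2}{7}\right)\right) \left(-11\right) = \left(\frac{21}{2} - \frac{58}{7}\right) \left(-11\right) = \frac{31}{14} \left(-11\right) = - \frac{341}{14} \approx -24.357$)
$\frac{K}{3040} = - \frac{341}{14 \cdot 3040} = \left(- \frac{341}{14}\right) \frac{1}{3040} = - \frac{341}{42560}$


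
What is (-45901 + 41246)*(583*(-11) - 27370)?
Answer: 157259865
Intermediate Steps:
(-45901 + 41246)*(583*(-11) - 27370) = -4655*(-6413 - 27370) = -4655*(-33783) = 157259865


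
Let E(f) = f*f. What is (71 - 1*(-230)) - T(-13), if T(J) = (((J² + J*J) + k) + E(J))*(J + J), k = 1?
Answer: 13509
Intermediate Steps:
E(f) = f²
T(J) = 2*J*(1 + 3*J²) (T(J) = (((J² + J*J) + 1) + J²)*(J + J) = (((J² + J²) + 1) + J²)*(2*J) = ((2*J² + 1) + J²)*(2*J) = ((1 + 2*J²) + J²)*(2*J) = (1 + 3*J²)*(2*J) = 2*J*(1 + 3*J²))
(71 - 1*(-230)) - T(-13) = (71 - 1*(-230)) - (2*(-13) + 6*(-13)³) = (71 + 230) - (-26 + 6*(-2197)) = 301 - (-26 - 13182) = 301 - 1*(-13208) = 301 + 13208 = 13509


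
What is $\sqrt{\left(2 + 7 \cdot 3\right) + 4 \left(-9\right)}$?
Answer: $i \sqrt{13} \approx 3.6056 i$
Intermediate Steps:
$\sqrt{\left(2 + 7 \cdot 3\right) + 4 \left(-9\right)} = \sqrt{\left(2 + 21\right) - 36} = \sqrt{23 - 36} = \sqrt{-13} = i \sqrt{13}$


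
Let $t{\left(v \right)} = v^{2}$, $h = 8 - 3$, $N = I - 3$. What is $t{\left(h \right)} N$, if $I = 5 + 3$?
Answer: $125$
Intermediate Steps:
$I = 8$
$N = 5$ ($N = 8 - 3 = 5$)
$h = 5$
$t{\left(h \right)} N = 5^{2} \cdot 5 = 25 \cdot 5 = 125$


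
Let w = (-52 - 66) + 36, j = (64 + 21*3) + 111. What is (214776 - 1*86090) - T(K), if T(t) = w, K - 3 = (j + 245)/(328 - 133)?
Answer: 128768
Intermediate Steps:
j = 238 (j = (64 + 63) + 111 = 127 + 111 = 238)
K = 356/65 (K = 3 + (238 + 245)/(328 - 133) = 3 + 483/195 = 3 + 483*(1/195) = 3 + 161/65 = 356/65 ≈ 5.4769)
w = -82 (w = -118 + 36 = -82)
T(t) = -82
(214776 - 1*86090) - T(K) = (214776 - 1*86090) - 1*(-82) = (214776 - 86090) + 82 = 128686 + 82 = 128768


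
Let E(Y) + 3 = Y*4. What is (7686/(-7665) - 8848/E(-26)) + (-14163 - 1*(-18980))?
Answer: 191318293/39055 ≈ 4898.7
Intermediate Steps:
E(Y) = -3 + 4*Y (E(Y) = -3 + Y*4 = -3 + 4*Y)
(7686/(-7665) - 8848/E(-26)) + (-14163 - 1*(-18980)) = (7686/(-7665) - 8848/(-3 + 4*(-26))) + (-14163 - 1*(-18980)) = (7686*(-1/7665) - 8848/(-3 - 104)) + (-14163 + 18980) = (-366/365 - 8848/(-107)) + 4817 = (-366/365 - 8848*(-1/107)) + 4817 = (-366/365 + 8848/107) + 4817 = 3190358/39055 + 4817 = 191318293/39055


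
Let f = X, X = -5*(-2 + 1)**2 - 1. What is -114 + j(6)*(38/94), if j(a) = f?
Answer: -5472/47 ≈ -116.43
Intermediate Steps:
X = -6 (X = -5*(-1)**2 - 1 = -5*1 - 1 = -5 - 1 = -6)
f = -6
j(a) = -6
-114 + j(6)*(38/94) = -114 - 228/94 = -114 - 6*19/47 = -114 - 114/47 = -5472/47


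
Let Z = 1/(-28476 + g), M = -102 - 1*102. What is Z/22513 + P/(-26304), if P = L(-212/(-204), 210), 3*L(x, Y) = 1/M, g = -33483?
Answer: 459594973/7484964319049472 ≈ 6.1402e-8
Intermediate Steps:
M = -204 (M = -102 - 102 = -204)
L(x, Y) = -1/612 (L(x, Y) = (1/3)/(-204) = (1/3)*(-1/204) = -1/612)
P = -1/612 ≈ -0.0016340
Z = -1/61959 (Z = 1/(-28476 - 33483) = 1/(-61959) = -1/61959 ≈ -1.6140e-5)
Z/22513 + P/(-26304) = -1/61959/22513 - 1/612/(-26304) = -1/61959*1/22513 - 1/612*(-1/26304) = -1/1394882967 + 1/16098048 = 459594973/7484964319049472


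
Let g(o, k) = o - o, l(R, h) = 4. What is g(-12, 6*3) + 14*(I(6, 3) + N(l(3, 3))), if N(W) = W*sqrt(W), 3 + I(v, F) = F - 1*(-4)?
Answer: 168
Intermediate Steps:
I(v, F) = 1 + F (I(v, F) = -3 + (F - 1*(-4)) = -3 + (F + 4) = -3 + (4 + F) = 1 + F)
N(W) = W**(3/2)
g(o, k) = 0
g(-12, 6*3) + 14*(I(6, 3) + N(l(3, 3))) = 0 + 14*((1 + 3) + 4**(3/2)) = 0 + 14*(4 + 8) = 0 + 14*12 = 0 + 168 = 168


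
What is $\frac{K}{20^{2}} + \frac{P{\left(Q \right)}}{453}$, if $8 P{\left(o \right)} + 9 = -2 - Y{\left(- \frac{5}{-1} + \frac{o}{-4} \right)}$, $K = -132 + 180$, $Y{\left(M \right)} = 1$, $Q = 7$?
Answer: $\frac{881}{7550} \approx 0.11669$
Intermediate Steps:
$K = 48$
$P{\left(o \right)} = - \frac{3}{2}$ ($P{\left(o \right)} = - \frac{9}{8} + \frac{-2 - 1}{8} = - \frac{9}{8} + \frac{1}{8} \left(-3\right) = - \frac{9}{8} - \frac{3}{8} = - \frac{3}{2}$)
$\frac{K}{20^{2}} + \frac{P{\left(Q \right)}}{453} = \frac{48}{20^{2}} - \frac{3}{2 \cdot 453} = \frac{48}{400} - \frac{1}{302} = 48 \cdot \frac{1}{400} - \frac{1}{302} = \frac{3}{25} - \frac{1}{302} = \frac{881}{7550}$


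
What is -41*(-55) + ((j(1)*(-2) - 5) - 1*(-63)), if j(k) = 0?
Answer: 2313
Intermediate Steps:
-41*(-55) + ((j(1)*(-2) - 5) - 1*(-63)) = -41*(-55) + ((0*(-2) - 5) - 1*(-63)) = 2255 + ((0 - 5) + 63) = 2255 + (-5 + 63) = 2255 + 58 = 2313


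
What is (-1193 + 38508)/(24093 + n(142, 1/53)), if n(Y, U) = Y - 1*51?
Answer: 37315/24184 ≈ 1.5430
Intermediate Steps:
n(Y, U) = -51 + Y (n(Y, U) = Y - 51 = -51 + Y)
(-1193 + 38508)/(24093 + n(142, 1/53)) = (-1193 + 38508)/(24093 + (-51 + 142)) = 37315/(24093 + 91) = 37315/24184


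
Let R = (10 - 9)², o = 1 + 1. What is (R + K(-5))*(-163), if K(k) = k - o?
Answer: 978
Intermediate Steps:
o = 2
K(k) = -2 + k (K(k) = k - 1*2 = k - 2 = -2 + k)
R = 1 (R = 1² = 1)
(R + K(-5))*(-163) = (1 + (-2 - 5))*(-163) = (1 - 7)*(-163) = -6*(-163) = 978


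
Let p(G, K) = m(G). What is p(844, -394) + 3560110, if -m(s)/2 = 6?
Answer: 3560098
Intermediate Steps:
m(s) = -12 (m(s) = -2*6 = -12)
p(G, K) = -12
p(844, -394) + 3560110 = -12 + 3560110 = 3560098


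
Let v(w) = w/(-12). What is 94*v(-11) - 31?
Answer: 331/6 ≈ 55.167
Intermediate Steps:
v(w) = -w/12 (v(w) = w*(-1/12) = -w/12)
94*v(-11) - 31 = 94*(-1/12*(-11)) - 31 = 94*(11/12) - 31 = 517/6 - 31 = 331/6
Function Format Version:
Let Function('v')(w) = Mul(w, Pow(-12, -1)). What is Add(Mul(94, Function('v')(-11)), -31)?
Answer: Rational(331, 6) ≈ 55.167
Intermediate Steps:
Function('v')(w) = Mul(Rational(-1, 12), w) (Function('v')(w) = Mul(w, Rational(-1, 12)) = Mul(Rational(-1, 12), w))
Add(Mul(94, Function('v')(-11)), -31) = Add(Mul(94, Mul(Rational(-1, 12), -11)), -31) = Add(Mul(94, Rational(11, 12)), -31) = Add(Rational(517, 6), -31) = Rational(331, 6)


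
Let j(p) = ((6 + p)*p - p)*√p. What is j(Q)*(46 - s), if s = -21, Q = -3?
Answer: -402*I*√3 ≈ -696.28*I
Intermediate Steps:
j(p) = √p*(-p + p*(6 + p)) (j(p) = (p*(6 + p) - p)*√p = (-p + p*(6 + p))*√p = √p*(-p + p*(6 + p)))
j(Q)*(46 - s) = ((-3)^(3/2)*(5 - 3))*(46 - 1*(-21)) = (-3*I*√3*2)*(46 + 21) = -6*I*√3*67 = -402*I*√3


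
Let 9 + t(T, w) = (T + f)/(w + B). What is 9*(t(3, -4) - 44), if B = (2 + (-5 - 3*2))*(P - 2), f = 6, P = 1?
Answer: -2304/5 ≈ -460.80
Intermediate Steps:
B = 9 (B = (2 + (-5 - 3*2))*(1 - 2) = (2 + (-5 - 6))*(-1) = (2 - 11)*(-1) = -9*(-1) = 9)
t(T, w) = -9 + (6 + T)/(9 + w) (t(T, w) = -9 + (T + 6)/(w + 9) = -9 + (6 + T)/(9 + w))
9*(t(3, -4) - 44) = 9*((-75 + 3 - 9*(-4))/(9 - 4) - 44) = 9*((-75 + 3 + 36)/5 - 44) = 9*((⅕)*(-36) - 44) = 9*(-36/5 - 44) = 9*(-256/5) = -2304/5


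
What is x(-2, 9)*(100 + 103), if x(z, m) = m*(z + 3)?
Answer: 1827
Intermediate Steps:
x(z, m) = m*(3 + z)
x(-2, 9)*(100 + 103) = (9*(3 - 2))*(100 + 103) = (9*1)*203 = 9*203 = 1827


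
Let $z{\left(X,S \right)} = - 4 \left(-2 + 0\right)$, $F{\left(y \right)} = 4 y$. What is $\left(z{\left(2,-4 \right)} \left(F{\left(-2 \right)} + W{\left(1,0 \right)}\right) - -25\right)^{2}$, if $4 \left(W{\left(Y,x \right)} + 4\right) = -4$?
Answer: $6241$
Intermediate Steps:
$W{\left(Y,x \right)} = -5$ ($W{\left(Y,x \right)} = -4 + \frac{1}{4} \left(-4\right) = -4 - 1 = -5$)
$z{\left(X,S \right)} = 8$ ($z{\left(X,S \right)} = \left(-4\right) \left(-2\right) = 8$)
$\left(z{\left(2,-4 \right)} \left(F{\left(-2 \right)} + W{\left(1,0 \right)}\right) - -25\right)^{2} = \left(8 \left(4 \left(-2\right) - 5\right) - -25\right)^{2} = \left(8 \left(-8 - 5\right) + \left(-32 + 57\right)\right)^{2} = \left(8 \left(-13\right) + 25\right)^{2} = \left(-104 + 25\right)^{2} = \left(-79\right)^{2} = 6241$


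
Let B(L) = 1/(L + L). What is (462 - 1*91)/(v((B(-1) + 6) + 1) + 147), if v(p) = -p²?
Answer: 1484/419 ≈ 3.5418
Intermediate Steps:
B(L) = 1/(2*L)
(462 - 1*91)/(v((B(-1) + 6) + 1) + 147) = (462 - 1*91)/(-(((½)/(-1) + 6) + 1)² + 147) = (462 - 91)/(-(((½)*(-1) + 6) + 1)² + 147) = 371/(-((-½ + 6) + 1)² + 147) = 371/(-(11/2 + 1)² + 147) = 371/(-(13/2)² + 147) = 371/(-1*169/4 + 147) = 371/(-169/4 + 147) = 371/(419/4) = 371*(4/419) = 1484/419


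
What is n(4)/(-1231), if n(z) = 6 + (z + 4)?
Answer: -14/1231 ≈ -0.011373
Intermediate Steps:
n(z) = 10 + z (n(z) = 6 + (4 + z) = 10 + z)
n(4)/(-1231) = (10 + 4)/(-1231) = 14*(-1/1231) = -14/1231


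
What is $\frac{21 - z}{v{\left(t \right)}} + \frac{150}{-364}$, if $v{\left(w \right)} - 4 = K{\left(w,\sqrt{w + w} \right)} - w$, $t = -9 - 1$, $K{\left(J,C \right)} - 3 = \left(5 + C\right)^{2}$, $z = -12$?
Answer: $\frac{3 \left(- 363 i - 125 \sqrt{5}\right)}{91 \left(- 11 i + 10 \sqrt{5}\right)} \approx -0.11982 - 0.59412 i$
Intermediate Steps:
$K{\left(J,C \right)} = 3 + \left(5 + C\right)^{2}$
$t = -10$
$v{\left(w \right)} = 7 + \left(5 + \sqrt{2} \sqrt{w}\right)^{2} - w$ ($v{\left(w \right)} = 4 - \left(-3 + w - \left(5 + \sqrt{w + w}\right)^{2}\right) = 4 - \left(-3 + w - \left(5 + \sqrt{2 w}\right)^{2}\right) = 4 - \left(-3 + w - \left(5 + \sqrt{2} \sqrt{w}\right)^{2}\right) = 4 + \left(3 + \left(5 + \sqrt{2} \sqrt{w}\right)^{2} - w\right) = 7 + \left(5 + \sqrt{2} \sqrt{w}\right)^{2} - w$)
$\frac{21 - z}{v{\left(t \right)}} + \frac{150}{-364} = \frac{21 - -12}{32 - 10 + 10 \sqrt{2} \sqrt{-10}} + \frac{150}{-364} = \frac{21 + 12}{32 - 10 + 10 \sqrt{2} i \sqrt{10}} + 150 \left(- \frac{1}{364}\right) = \frac{33}{32 - 10 + 20 i \sqrt{5}} - \frac{75}{182} = \frac{33}{22 + 20 i \sqrt{5}} - \frac{75}{182} = - \frac{75}{182} + \frac{33}{22 + 20 i \sqrt{5}}$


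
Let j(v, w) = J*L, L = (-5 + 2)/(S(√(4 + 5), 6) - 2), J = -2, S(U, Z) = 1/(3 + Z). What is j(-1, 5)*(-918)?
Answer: 2916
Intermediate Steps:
L = 27/17 (L = (-5 + 2)/(1/(3 + 6) - 2) = -3/(1/9 - 2) = -3/(⅑ - 2) = -3/(-17/9) = -3*(-9/17) = 27/17 ≈ 1.5882)
j(v, w) = -54/17 (j(v, w) = -2*27/17 = -54/17)
j(-1, 5)*(-918) = -54/17*(-918) = 2916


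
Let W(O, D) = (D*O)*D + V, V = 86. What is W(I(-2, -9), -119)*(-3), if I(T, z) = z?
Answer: 382089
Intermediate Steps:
W(O, D) = 86 + O*D² (W(O, D) = (D*O)*D + 86 = O*D² + 86 = 86 + O*D²)
W(I(-2, -9), -119)*(-3) = (86 - 9*(-119)²)*(-3) = (86 - 9*14161)*(-3) = (86 - 127449)*(-3) = -127363*(-3) = 382089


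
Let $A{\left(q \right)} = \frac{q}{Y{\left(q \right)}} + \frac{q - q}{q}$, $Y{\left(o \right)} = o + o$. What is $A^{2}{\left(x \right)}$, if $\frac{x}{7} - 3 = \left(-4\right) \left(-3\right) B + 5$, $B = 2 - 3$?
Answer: $\frac{1}{4} \approx 0.25$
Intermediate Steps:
$B = -1$
$Y{\left(o \right)} = 2 o$
$x = -28$ ($x = 21 + 7 \left(\left(-4\right) \left(-3\right) \left(-1\right) + 5\right) = 21 + 7 \left(12 \left(-1\right) + 5\right) = 21 + 7 \left(-12 + 5\right) = 21 + 7 \left(-7\right) = 21 - 49 = -28$)
$A{\left(q \right)} = \frac{1}{2}$ ($A{\left(q \right)} = \frac{q}{2 q} + \frac{q - q}{q} = q \frac{1}{2 q} + \frac{0}{q} = \frac{1}{2} + 0 = \frac{1}{2}$)
$A^{2}{\left(x \right)} = \left(\frac{1}{2}\right)^{2} = \frac{1}{4}$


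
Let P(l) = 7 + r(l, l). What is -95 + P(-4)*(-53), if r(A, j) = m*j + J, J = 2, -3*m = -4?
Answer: -868/3 ≈ -289.33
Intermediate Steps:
m = 4/3 (m = -⅓*(-4) = 4/3 ≈ 1.3333)
r(A, j) = 2 + 4*j/3 (r(A, j) = 4*j/3 + 2 = 2 + 4*j/3)
P(l) = 9 + 4*l/3 (P(l) = 7 + (2 + 4*l/3) = 9 + 4*l/3)
-95 + P(-4)*(-53) = -95 + (9 + (4/3)*(-4))*(-53) = -95 + (9 - 16/3)*(-53) = -95 + (11/3)*(-53) = -95 - 583/3 = -868/3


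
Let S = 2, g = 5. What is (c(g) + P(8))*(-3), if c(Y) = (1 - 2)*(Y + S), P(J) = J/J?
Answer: 18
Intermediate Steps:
P(J) = 1
c(Y) = -2 - Y (c(Y) = (1 - 2)*(Y + 2) = -(2 + Y) = -2 - Y)
(c(g) + P(8))*(-3) = ((-2 - 1*5) + 1)*(-3) = ((-2 - 5) + 1)*(-3) = (-7 + 1)*(-3) = -6*(-3) = 18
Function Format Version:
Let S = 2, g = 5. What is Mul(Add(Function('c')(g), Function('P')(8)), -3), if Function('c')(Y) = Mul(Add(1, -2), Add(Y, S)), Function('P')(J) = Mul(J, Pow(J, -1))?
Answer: 18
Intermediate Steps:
Function('P')(J) = 1
Function('c')(Y) = Add(-2, Mul(-1, Y)) (Function('c')(Y) = Mul(Add(1, -2), Add(Y, 2)) = Mul(-1, Add(2, Y)) = Add(-2, Mul(-1, Y)))
Mul(Add(Function('c')(g), Function('P')(8)), -3) = Mul(Add(Add(-2, Mul(-1, 5)), 1), -3) = Mul(Add(Add(-2, -5), 1), -3) = Mul(Add(-7, 1), -3) = Mul(-6, -3) = 18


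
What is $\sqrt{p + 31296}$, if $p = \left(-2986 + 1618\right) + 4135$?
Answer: $\sqrt{34063} \approx 184.56$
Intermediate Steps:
$p = 2767$ ($p = -1368 + 4135 = 2767$)
$\sqrt{p + 31296} = \sqrt{2767 + 31296} = \sqrt{34063}$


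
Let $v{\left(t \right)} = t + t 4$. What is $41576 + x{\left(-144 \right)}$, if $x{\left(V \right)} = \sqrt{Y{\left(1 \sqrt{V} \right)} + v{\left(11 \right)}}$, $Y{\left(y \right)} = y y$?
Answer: $41576 + i \sqrt{89} \approx 41576.0 + 9.434 i$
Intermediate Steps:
$v{\left(t \right)} = 5 t$ ($v{\left(t \right)} = t + 4 t = 5 t$)
$Y{\left(y \right)} = y^{2}$
$x{\left(V \right)} = \sqrt{55 + V}$ ($x{\left(V \right)} = \sqrt{\left(1 \sqrt{V}\right)^{2} + 5 \cdot 11} = \sqrt{\left(\sqrt{V}\right)^{2} + 55} = \sqrt{V + 55} = \sqrt{55 + V}$)
$41576 + x{\left(-144 \right)} = 41576 + \sqrt{55 - 144} = 41576 + \sqrt{-89} = 41576 + i \sqrt{89}$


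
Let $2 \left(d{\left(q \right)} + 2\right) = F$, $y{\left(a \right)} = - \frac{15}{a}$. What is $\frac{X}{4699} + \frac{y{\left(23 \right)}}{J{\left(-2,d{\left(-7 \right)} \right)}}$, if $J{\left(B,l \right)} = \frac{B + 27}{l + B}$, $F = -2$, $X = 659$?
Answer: $\frac{29254}{108077} \approx 0.27068$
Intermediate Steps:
$d{\left(q \right)} = -3$ ($d{\left(q \right)} = -2 + \frac{1}{2} \left(-2\right) = -2 - 1 = -3$)
$J{\left(B,l \right)} = \frac{27 + B}{B + l}$
$\frac{X}{4699} + \frac{y{\left(23 \right)}}{J{\left(-2,d{\left(-7 \right)} \right)}} = \frac{659}{4699} + \frac{\left(-15\right) \frac{1}{23}}{\frac{1}{-2 - 3} \left(27 - 2\right)} = 659 \cdot \frac{1}{4699} + \frac{\left(-15\right) \frac{1}{23}}{\frac{1}{-5} \cdot 25} = \frac{659}{4699} - \frac{15}{23 \left(\left(- \frac{1}{5}\right) 25\right)} = \frac{659}{4699} - \frac{15}{23 \left(-5\right)} = \frac{659}{4699} - - \frac{3}{23} = \frac{659}{4699} + \frac{3}{23} = \frac{29254}{108077}$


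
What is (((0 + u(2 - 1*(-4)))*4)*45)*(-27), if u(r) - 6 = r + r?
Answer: -87480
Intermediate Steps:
u(r) = 6 + 2*r (u(r) = 6 + (r + r) = 6 + 2*r)
(((0 + u(2 - 1*(-4)))*4)*45)*(-27) = (((0 + (6 + 2*(2 - 1*(-4))))*4)*45)*(-27) = (((0 + (6 + 2*(2 + 4)))*4)*45)*(-27) = (((0 + (6 + 2*6))*4)*45)*(-27) = (((0 + (6 + 12))*4)*45)*(-27) = (((0 + 18)*4)*45)*(-27) = ((18*4)*45)*(-27) = (72*45)*(-27) = 3240*(-27) = -87480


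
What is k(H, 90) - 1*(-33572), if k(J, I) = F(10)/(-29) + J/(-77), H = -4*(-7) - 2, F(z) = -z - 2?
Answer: 74966446/2233 ≈ 33572.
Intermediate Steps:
F(z) = -2 - z
H = 26 (H = 28 - 2 = 26)
k(J, I) = 12/29 - J/77 (k(J, I) = (-2 - 1*10)/(-29) + J/(-77) = (-2 - 10)*(-1/29) + J*(-1/77) = -12*(-1/29) - J/77 = 12/29 - J/77)
k(H, 90) - 1*(-33572) = (12/29 - 1/77*26) - 1*(-33572) = (12/29 - 26/77) + 33572 = 170/2233 + 33572 = 74966446/2233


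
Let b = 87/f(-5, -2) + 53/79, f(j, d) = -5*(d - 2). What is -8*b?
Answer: -15866/395 ≈ -40.167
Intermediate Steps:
f(j, d) = 10 - 5*d (f(j, d) = -5*(-2 + d) = 10 - 5*d)
b = 7933/1580 (b = 87/(10 - 5*(-2)) + 53/79 = 87/(10 + 10) + 53*(1/79) = 87/20 + 53/79 = 7933/1580 ≈ 5.0209)
-8*b = -8*7933/1580 = -15866/395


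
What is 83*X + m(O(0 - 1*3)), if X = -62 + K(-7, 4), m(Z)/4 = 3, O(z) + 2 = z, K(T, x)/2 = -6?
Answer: -6130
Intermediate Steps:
K(T, x) = -12 (K(T, x) = 2*(-6) = -12)
O(z) = -2 + z
m(Z) = 12 (m(Z) = 4*3 = 12)
X = -74 (X = -62 - 12 = -74)
83*X + m(O(0 - 1*3)) = 83*(-74) + 12 = -6142 + 12 = -6130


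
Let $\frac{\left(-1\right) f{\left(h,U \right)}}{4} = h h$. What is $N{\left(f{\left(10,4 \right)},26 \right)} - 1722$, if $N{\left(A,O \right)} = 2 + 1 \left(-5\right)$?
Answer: $-1725$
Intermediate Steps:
$f{\left(h,U \right)} = - 4 h^{2}$ ($f{\left(h,U \right)} = - 4 h h = - 4 h^{2}$)
$N{\left(A,O \right)} = -3$ ($N{\left(A,O \right)} = 2 - 5 = -3$)
$N{\left(f{\left(10,4 \right)},26 \right)} - 1722 = -3 - 1722 = -1725$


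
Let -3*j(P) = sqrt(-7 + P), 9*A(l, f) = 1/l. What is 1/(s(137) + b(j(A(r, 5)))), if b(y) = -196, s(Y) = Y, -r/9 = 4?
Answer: -1/59 ≈ -0.016949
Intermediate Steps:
r = -36 (r = -9*4 = -36)
A(l, f) = 1/(9*l)
j(P) = -sqrt(-7 + P)/3
1/(s(137) + b(j(A(r, 5)))) = 1/(137 - 196) = 1/(-59) = -1/59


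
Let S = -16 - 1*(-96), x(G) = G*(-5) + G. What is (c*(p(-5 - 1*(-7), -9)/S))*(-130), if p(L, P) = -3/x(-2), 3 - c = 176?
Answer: -6747/64 ≈ -105.42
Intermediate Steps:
c = -173 (c = 3 - 1*176 = 3 - 176 = -173)
x(G) = -4*G (x(G) = -5*G + G = -4*G)
S = 80 (S = -16 + 96 = 80)
p(L, P) = -3/8 (p(L, P) = -3/((-4*(-2))) = -3/8)
(c*(p(-5 - 1*(-7), -9)/S))*(-130) = -(-519)/(8*80)*(-130) = -173*(-3/640)*(-130) = (519/640)*(-130) = -6747/64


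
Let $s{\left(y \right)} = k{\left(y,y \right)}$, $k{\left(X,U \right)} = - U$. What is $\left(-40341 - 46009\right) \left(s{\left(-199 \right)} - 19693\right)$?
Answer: $1683306900$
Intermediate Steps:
$s{\left(y \right)} = - y$
$\left(-40341 - 46009\right) \left(s{\left(-199 \right)} - 19693\right) = \left(-40341 - 46009\right) \left(\left(-1\right) \left(-199\right) - 19693\right) = - 86350 \left(199 - 19693\right) = \left(-86350\right) \left(-19494\right) = 1683306900$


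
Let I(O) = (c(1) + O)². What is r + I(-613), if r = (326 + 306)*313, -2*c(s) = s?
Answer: 2296793/4 ≈ 5.7420e+5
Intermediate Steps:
c(s) = -s/2
r = 197816 (r = 632*313 = 197816)
I(O) = (-½ + O)² (I(O) = (-½*1 + O)² = (-½ + O)²)
r + I(-613) = 197816 + (-1 + 2*(-613))²/4 = 197816 + (-1 - 1226)²/4 = 197816 + (¼)*(-1227)² = 197816 + (¼)*1505529 = 197816 + 1505529/4 = 2296793/4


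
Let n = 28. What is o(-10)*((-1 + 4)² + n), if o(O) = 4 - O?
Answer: 518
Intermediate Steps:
o(-10)*((-1 + 4)² + n) = (4 - 1*(-10))*((-1 + 4)² + 28) = (4 + 10)*(3² + 28) = 14*(9 + 28) = 14*37 = 518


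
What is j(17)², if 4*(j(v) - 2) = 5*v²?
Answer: 2111209/16 ≈ 1.3195e+5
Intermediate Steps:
j(v) = 2 + 5*v²/4 (j(v) = 2 + (5*v²)/4 = 2 + 5*v²/4)
j(17)² = (2 + (5/4)*17²)² = (2 + (5/4)*289)² = (2 + 1445/4)² = (1453/4)² = 2111209/16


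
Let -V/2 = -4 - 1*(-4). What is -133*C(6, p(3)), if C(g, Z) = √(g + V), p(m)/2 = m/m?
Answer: -133*√6 ≈ -325.78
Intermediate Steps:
V = 0 (V = -2*(-4 - 1*(-4)) = -2*(-4 + 4) = -2*0 = 0)
p(m) = 2 (p(m) = 2*(m/m) = 2*1 = 2)
C(g, Z) = √g (C(g, Z) = √(g + 0) = √g)
-133*C(6, p(3)) = -133*√6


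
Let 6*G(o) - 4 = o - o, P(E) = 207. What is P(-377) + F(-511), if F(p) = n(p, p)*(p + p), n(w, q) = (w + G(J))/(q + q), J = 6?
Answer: -910/3 ≈ -303.33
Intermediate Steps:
G(o) = 2/3 (G(o) = 2/3 + (o - o)/6 = 2/3 + (1/6)*0 = 2/3 + 0 = 2/3)
n(w, q) = (2/3 + w)/(2*q) (n(w, q) = (w + 2/3)/(q + q) = (2/3 + w)/((2*q)) = (2/3 + w)*(1/(2*q)) = (2/3 + w)/(2*q))
F(p) = 2/3 + p (F(p) = ((2 + 3*p)/(6*p))*(p + p) = ((2 + 3*p)/(6*p))*(2*p) = 2/3 + p)
P(-377) + F(-511) = 207 + (2/3 - 511) = 207 - 1531/3 = -910/3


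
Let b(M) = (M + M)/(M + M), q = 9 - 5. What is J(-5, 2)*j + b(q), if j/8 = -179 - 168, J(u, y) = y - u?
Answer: -19431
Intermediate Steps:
j = -2776 (j = 8*(-179 - 168) = 8*(-347) = -2776)
q = 4
b(M) = 1 (b(M) = (2*M)/((2*M)) = (2*M)*(1/(2*M)) = 1)
J(-5, 2)*j + b(q) = (2 - 1*(-5))*(-2776) + 1 = (2 + 5)*(-2776) + 1 = 7*(-2776) + 1 = -19432 + 1 = -19431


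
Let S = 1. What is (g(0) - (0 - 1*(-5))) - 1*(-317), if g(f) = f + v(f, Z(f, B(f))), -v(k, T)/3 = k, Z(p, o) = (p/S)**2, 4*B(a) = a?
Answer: 312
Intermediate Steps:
B(a) = a/4
Z(p, o) = p**2 (Z(p, o) = (p/1)**2 = (p*1)**2 = p**2)
v(k, T) = -3*k
g(f) = -2*f (g(f) = f - 3*f = -2*f)
(g(0) - (0 - 1*(-5))) - 1*(-317) = (-2*0 - (0 - 1*(-5))) - 1*(-317) = (0 - (0 + 5)) + 317 = (0 - 1*5) + 317 = (0 - 5) + 317 = -5 + 317 = 312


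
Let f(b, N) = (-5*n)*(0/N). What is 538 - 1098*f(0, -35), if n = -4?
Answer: 538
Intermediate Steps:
f(b, N) = 0 (f(b, N) = (-5*(-4))*(0/N) = 20*0 = 0)
538 - 1098*f(0, -35) = 538 - 1098*0 = 538 + 0 = 538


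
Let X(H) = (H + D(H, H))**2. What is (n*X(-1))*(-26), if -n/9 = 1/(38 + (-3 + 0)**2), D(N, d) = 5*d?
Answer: 8424/47 ≈ 179.23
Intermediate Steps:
X(H) = 36*H**2 (X(H) = (H + 5*H)**2 = (6*H)**2 = 36*H**2)
n = -9/47 (n = -9/(38 + (-3 + 0)**2) = -9/(38 + (-3)**2) = -9/(38 + 9) = -9/47 ≈ -0.19149)
(n*X(-1))*(-26) = -324*(-1)**2/47*(-26) = -324/47*(-26) = 8424/47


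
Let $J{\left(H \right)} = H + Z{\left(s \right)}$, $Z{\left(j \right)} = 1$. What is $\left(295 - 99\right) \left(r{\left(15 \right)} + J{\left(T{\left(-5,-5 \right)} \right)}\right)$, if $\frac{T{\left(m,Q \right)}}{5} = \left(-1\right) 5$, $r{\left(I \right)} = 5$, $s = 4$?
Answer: $-3724$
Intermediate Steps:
$T{\left(m,Q \right)} = -25$ ($T{\left(m,Q \right)} = 5 \left(\left(-1\right) 5\right) = 5 \left(-5\right) = -25$)
$J{\left(H \right)} = 1 + H$ ($J{\left(H \right)} = H + 1 = 1 + H$)
$\left(295 - 99\right) \left(r{\left(15 \right)} + J{\left(T{\left(-5,-5 \right)} \right)}\right) = \left(295 - 99\right) \left(5 + \left(1 - 25\right)\right) = 196 \left(5 - 24\right) = 196 \left(-19\right) = -3724$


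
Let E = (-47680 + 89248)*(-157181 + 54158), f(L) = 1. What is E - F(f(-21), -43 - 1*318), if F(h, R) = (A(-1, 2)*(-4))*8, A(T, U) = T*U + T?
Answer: -4282460160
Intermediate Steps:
A(T, U) = T + T*U
F(h, R) = 96 (F(h, R) = (-(1 + 2)*(-4))*8 = (-1*3*(-4))*8 = -3*(-4)*8 = 12*8 = 96)
E = -4282460064 (E = 41568*(-103023) = -4282460064)
E - F(f(-21), -43 - 1*318) = -4282460064 - 1*96 = -4282460064 - 96 = -4282460160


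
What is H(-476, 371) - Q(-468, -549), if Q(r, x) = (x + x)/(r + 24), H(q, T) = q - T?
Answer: -62861/74 ≈ -849.47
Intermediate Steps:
Q(r, x) = 2*x/(24 + r) (Q(r, x) = (2*x)/(24 + r) = 2*x/(24 + r))
H(-476, 371) - Q(-468, -549) = (-476 - 1*371) - 2*(-549)/(24 - 468) = (-476 - 371) - 2*(-549)/(-444) = -847 - 2*(-549)*(-1)/444 = -847 - 1*183/74 = -847 - 183/74 = -62861/74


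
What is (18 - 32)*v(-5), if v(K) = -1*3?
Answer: 42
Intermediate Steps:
v(K) = -3
(18 - 32)*v(-5) = (18 - 32)*(-3) = -14*(-3) = 42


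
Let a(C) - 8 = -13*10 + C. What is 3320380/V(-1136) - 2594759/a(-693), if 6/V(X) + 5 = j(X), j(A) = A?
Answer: -1543827799573/2445 ≈ -6.3142e+8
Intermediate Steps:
V(X) = 6/(-5 + X)
a(C) = -122 + C (a(C) = 8 + (-13*10 + C) = 8 + (-130 + C) = -122 + C)
3320380/V(-1136) - 2594759/a(-693) = 3320380/((6/(-5 - 1136))) - 2594759/(-122 - 693) = 3320380/((6/(-1141))) - 2594759/(-815) = 3320380/((6*(-1/1141))) - 2594759*(-1/815) = 3320380/(-6/1141) + 2594759/815 = 3320380*(-1141/6) + 2594759/815 = -1894276790/3 + 2594759/815 = -1543827799573/2445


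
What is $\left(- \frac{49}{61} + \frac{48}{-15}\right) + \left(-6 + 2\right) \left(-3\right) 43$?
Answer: $\frac{156159}{305} \approx 512.0$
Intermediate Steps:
$\left(- \frac{49}{61} + \frac{48}{-15}\right) + \left(-6 + 2\right) \left(-3\right) 43 = \left(\left(-49\right) \frac{1}{61} + 48 \left(- \frac{1}{15}\right)\right) + \left(-4\right) \left(-3\right) 43 = \left(- \frac{49}{61} - \frac{16}{5}\right) + 12 \cdot 43 = - \frac{1221}{305} + 516 = \frac{156159}{305}$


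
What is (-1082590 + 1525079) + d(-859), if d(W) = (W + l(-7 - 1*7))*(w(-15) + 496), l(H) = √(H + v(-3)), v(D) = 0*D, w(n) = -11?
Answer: 25874 + 485*I*√14 ≈ 25874.0 + 1814.7*I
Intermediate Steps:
v(D) = 0
l(H) = √H (l(H) = √(H + 0) = √H)
d(W) = 485*W + 485*I*√14 (d(W) = (W + √(-7 - 1*7))*(-11 + 496) = (W + √(-7 - 7))*485 = (W + √(-14))*485 = (W + I*√14)*485 = 485*W + 485*I*√14)
(-1082590 + 1525079) + d(-859) = (-1082590 + 1525079) + (485*(-859) + 485*I*√14) = 442489 + (-416615 + 485*I*√14) = 25874 + 485*I*√14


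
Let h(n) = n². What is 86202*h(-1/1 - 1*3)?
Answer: 1379232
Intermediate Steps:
86202*h(-1/1 - 1*3) = 86202*(-1/1 - 1*3)² = 86202*(-1*1 - 3)² = 86202*(-1 - 3)² = 86202*(-4)² = 86202*16 = 1379232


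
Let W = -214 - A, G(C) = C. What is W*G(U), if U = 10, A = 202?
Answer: -4160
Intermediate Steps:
W = -416 (W = -214 - 1*202 = -214 - 202 = -416)
W*G(U) = -416*10 = -4160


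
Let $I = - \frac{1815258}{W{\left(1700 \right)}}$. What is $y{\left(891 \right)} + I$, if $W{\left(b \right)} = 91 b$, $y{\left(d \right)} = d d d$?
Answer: $\frac{54713364649221}{77350} \approx 7.0735 \cdot 10^{8}$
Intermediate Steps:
$y{\left(d \right)} = d^{3}$ ($y{\left(d \right)} = d^{2} d = d^{3}$)
$I = - \frac{907629}{77350}$ ($I = - \frac{1815258}{91 \cdot 1700} = - \frac{1815258}{154700} = \left(-1815258\right) \frac{1}{154700} = - \frac{907629}{77350} \approx -11.734$)
$y{\left(891 \right)} + I = 891^{3} - \frac{907629}{77350} = 707347971 - \frac{907629}{77350} = \frac{54713364649221}{77350}$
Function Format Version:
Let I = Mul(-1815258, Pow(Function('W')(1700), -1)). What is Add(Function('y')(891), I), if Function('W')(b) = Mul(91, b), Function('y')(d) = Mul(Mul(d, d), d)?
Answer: Rational(54713364649221, 77350) ≈ 7.0735e+8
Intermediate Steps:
Function('y')(d) = Pow(d, 3) (Function('y')(d) = Mul(Pow(d, 2), d) = Pow(d, 3))
I = Rational(-907629, 77350) (I = Mul(-1815258, Pow(Mul(91, 1700), -1)) = Mul(-1815258, Pow(154700, -1)) = Mul(-1815258, Rational(1, 154700)) = Rational(-907629, 77350) ≈ -11.734)
Add(Function('y')(891), I) = Add(Pow(891, 3), Rational(-907629, 77350)) = Add(707347971, Rational(-907629, 77350)) = Rational(54713364649221, 77350)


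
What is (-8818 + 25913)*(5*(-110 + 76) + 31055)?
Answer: 527979075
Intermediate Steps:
(-8818 + 25913)*(5*(-110 + 76) + 31055) = 17095*(5*(-34) + 31055) = 17095*(-170 + 31055) = 17095*30885 = 527979075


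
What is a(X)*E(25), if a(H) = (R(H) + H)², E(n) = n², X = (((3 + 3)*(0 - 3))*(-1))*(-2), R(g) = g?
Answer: 3240000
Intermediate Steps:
X = -36 (X = ((6*(-3))*(-1))*(-2) = -18*(-1)*(-2) = 18*(-2) = -36)
a(H) = 4*H² (a(H) = (H + H)² = (2*H)² = 4*H²)
a(X)*E(25) = (4*(-36)²)*25² = (4*1296)*625 = 5184*625 = 3240000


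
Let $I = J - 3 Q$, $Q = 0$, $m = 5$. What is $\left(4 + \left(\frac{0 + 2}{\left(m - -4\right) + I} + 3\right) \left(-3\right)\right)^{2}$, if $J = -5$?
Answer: $\frac{169}{4} \approx 42.25$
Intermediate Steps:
$I = -5$ ($I = -5 - 0 = -5 + 0 = -5$)
$\left(4 + \left(\frac{0 + 2}{\left(m - -4\right) + I} + 3\right) \left(-3\right)\right)^{2} = \left(4 + \left(\frac{0 + 2}{\left(5 - -4\right) - 5} + 3\right) \left(-3\right)\right)^{2} = \left(4 + \left(\frac{2}{\left(5 + 4\right) - 5} + 3\right) \left(-3\right)\right)^{2} = \left(4 + \left(\frac{2}{9 - 5} + 3\right) \left(-3\right)\right)^{2} = \left(4 + \left(\frac{2}{4} + 3\right) \left(-3\right)\right)^{2} = \left(4 + \left(2 \cdot \frac{1}{4} + 3\right) \left(-3\right)\right)^{2} = \left(4 + \left(\frac{1}{2} + 3\right) \left(-3\right)\right)^{2} = \left(4 + \frac{7}{2} \left(-3\right)\right)^{2} = \left(4 - \frac{21}{2}\right)^{2} = \left(- \frac{13}{2}\right)^{2} = \frac{169}{4}$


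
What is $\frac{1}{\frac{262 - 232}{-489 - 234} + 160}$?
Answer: $\frac{241}{38550} \approx 0.0062516$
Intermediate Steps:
$\frac{1}{\frac{262 - 232}{-489 - 234} + 160} = \frac{1}{\frac{30}{-723} + 160} = \frac{1}{30 \left(- \frac{1}{723}\right) + 160} = \frac{1}{- \frac{10}{241} + 160} = \frac{1}{\frac{38550}{241}} = \frac{241}{38550}$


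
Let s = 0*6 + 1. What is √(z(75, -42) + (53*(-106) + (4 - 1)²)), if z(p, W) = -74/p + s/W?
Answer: I*√247401462/210 ≈ 74.9*I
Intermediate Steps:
s = 1 (s = 0 + 1 = 1)
z(p, W) = 1/W - 74/p (z(p, W) = -74/p + 1/W = 1/W - 74/p)
√(z(75, -42) + (53*(-106) + (4 - 1)²)) = √((1/(-42) - 74/75) + (53*(-106) + (4 - 1)²)) = √((-1/42 - 74*1/75) + (-5618 + 3²)) = √((-1/42 - 74/75) + (-5618 + 9)) = √(-1061/1050 - 5609) = √(-5890511/1050) = I*√247401462/210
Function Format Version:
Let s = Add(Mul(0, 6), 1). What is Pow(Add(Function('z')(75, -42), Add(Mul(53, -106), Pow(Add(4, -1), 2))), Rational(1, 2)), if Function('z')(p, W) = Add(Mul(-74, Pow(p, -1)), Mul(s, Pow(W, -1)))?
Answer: Mul(Rational(1, 210), I, Pow(247401462, Rational(1, 2))) ≈ Mul(74.900, I)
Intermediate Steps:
s = 1 (s = Add(0, 1) = 1)
Function('z')(p, W) = Add(Pow(W, -1), Mul(-74, Pow(p, -1))) (Function('z')(p, W) = Add(Mul(-74, Pow(p, -1)), Mul(1, Pow(W, -1))) = Add(Mul(-74, Pow(p, -1)), Pow(W, -1)) = Add(Pow(W, -1), Mul(-74, Pow(p, -1))))
Pow(Add(Function('z')(75, -42), Add(Mul(53, -106), Pow(Add(4, -1), 2))), Rational(1, 2)) = Pow(Add(Add(Pow(-42, -1), Mul(-74, Pow(75, -1))), Add(Mul(53, -106), Pow(Add(4, -1), 2))), Rational(1, 2)) = Pow(Add(Add(Rational(-1, 42), Mul(-74, Rational(1, 75))), Add(-5618, Pow(3, 2))), Rational(1, 2)) = Pow(Add(Add(Rational(-1, 42), Rational(-74, 75)), Add(-5618, 9)), Rational(1, 2)) = Pow(Add(Rational(-1061, 1050), -5609), Rational(1, 2)) = Pow(Rational(-5890511, 1050), Rational(1, 2)) = Mul(Rational(1, 210), I, Pow(247401462, Rational(1, 2)))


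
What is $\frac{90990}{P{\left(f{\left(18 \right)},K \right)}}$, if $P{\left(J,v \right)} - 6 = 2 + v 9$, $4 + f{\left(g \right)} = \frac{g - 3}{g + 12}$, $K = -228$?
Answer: $- \frac{45495}{1022} \approx -44.516$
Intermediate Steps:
$f{\left(g \right)} = -4 + \frac{-3 + g}{12 + g}$ ($f{\left(g \right)} = -4 + \frac{g - 3}{g + 12} = -4 + \frac{-3 + g}{12 + g}$)
$P{\left(J,v \right)} = 8 + 9 v$ ($P{\left(J,v \right)} = 6 + \left(2 + v 9\right) = 6 + \left(2 + 9 v\right) = 8 + 9 v$)
$\frac{90990}{P{\left(f{\left(18 \right)},K \right)}} = \frac{90990}{8 + 9 \left(-228\right)} = \frac{90990}{8 - 2052} = \frac{90990}{-2044} = 90990 \left(- \frac{1}{2044}\right) = - \frac{45495}{1022}$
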